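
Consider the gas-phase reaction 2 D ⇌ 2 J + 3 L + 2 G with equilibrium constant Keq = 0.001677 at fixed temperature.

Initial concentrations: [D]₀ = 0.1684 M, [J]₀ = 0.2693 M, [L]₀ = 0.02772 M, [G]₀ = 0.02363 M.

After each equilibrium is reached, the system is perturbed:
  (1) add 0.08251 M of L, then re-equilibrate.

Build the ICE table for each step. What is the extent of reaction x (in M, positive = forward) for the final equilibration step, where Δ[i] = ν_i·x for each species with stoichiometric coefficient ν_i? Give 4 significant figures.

x = -0.00885 M

Q₀ = 3.0416e-08 vs Keq = 0.001677 ⇒ Q<K, forward
Step 1:
                   D          J          L          G
  Initial     0.1684     0.2693    0.02772    0.02363
  Change    -0.09475    0.09475     0.1421    0.09475
  Equil      0.07365      0.364     0.1698     0.1184
  solve Keq expr → x = 0.04737; check Q = 0.001677
Then add 0.08251 M of L.
Step 2:
                   D          J          L          G
  Initial    0.07365      0.364     0.2523     0.1184
  Change      0.0177    -0.0177   -0.02655    -0.0177
  Equil      0.09136     0.3463     0.2258     0.1007
  solve Keq expr → x = -0.00885; check Q = 0.001677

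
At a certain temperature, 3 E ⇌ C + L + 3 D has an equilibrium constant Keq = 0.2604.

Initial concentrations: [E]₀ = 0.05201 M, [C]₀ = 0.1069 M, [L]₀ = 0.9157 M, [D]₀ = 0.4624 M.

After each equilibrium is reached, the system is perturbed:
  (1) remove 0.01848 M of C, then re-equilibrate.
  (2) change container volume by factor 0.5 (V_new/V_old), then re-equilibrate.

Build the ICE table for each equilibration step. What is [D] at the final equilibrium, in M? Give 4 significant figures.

Q₀ = 68.79 vs Keq = 0.2604 ⇒ Q>K, reverse
Step 1:
                  E         C         L         D
  init      0.05201    0.1069    0.9157    0.4624
  Δ          0.1384  -0.04613  -0.04613   -0.1384
  eq         0.1904   0.06077    0.8696     0.324
  solve Keq expr → x = -0.04613; check Q = 0.2604
Then remove 0.01848 M of C.
Step 2:
                  E         C         L         D
  init       0.1904   0.04229    0.8696     0.324
  Δ         -0.0109  0.003632  0.003632    0.0109
  eq         0.1795   0.04592    0.8732    0.3349
  solve Keq expr → x = 0.003632; check Q = 0.2604
Then change container volume by factor 0.5 (V_new/V_old).
Step 3:
                  E         C         L         D
  init        0.359   0.09184     1.746    0.6698
  Δ         0.08248  -0.02749  -0.02749  -0.08248
  eq         0.4415   0.06435     1.719    0.5873
  solve Keq expr → x = -0.02749; check Q = 0.2604

[D]_eq = 0.5873 M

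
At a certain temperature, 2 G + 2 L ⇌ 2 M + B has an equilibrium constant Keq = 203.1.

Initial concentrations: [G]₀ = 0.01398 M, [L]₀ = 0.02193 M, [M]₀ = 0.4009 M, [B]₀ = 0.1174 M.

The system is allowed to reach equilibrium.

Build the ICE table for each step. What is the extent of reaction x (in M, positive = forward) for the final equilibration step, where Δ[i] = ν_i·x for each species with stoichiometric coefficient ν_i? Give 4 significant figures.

x = -0.0325 M

Q₀ = 2.0075e+05 vs Keq = 203.1 ⇒ Q>K, reverse
Step 1:
                   G          L          M          B
  Initial    0.01398    0.02193     0.4009     0.1174
  Change     0.06501    0.06501   -0.06501    -0.0325
  Equil      0.07899    0.08694     0.3359     0.0849
  solve Keq expr → x = -0.0325; check Q = 203.1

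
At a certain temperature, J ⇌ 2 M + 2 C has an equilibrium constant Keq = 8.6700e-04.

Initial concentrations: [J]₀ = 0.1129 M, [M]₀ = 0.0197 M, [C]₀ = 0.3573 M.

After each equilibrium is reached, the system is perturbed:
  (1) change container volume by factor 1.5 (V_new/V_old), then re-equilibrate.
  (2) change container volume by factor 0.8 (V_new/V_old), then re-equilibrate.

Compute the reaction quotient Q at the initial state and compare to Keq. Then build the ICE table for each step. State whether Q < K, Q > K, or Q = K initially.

Q₀ = 4.3884e-04; Q < K (proceeds forward)

Q₀ = 4.3884e-04 vs Keq = 8.6700e-04 ⇒ Q<K, forward
Step 1:
                   J          M          C
  I           0.1129     0.0197     0.3573
  C        -0.003515    0.00703    0.00703
  E           0.1094    0.02673     0.3643
  solve Keq expr → x = 0.003515; check Q = 8.6700e-04
Then change container volume by factor 1.5 (V_new/V_old).
Step 2:
                   J          M          C
  I          0.07292    0.01782     0.2429
  C        -0.006026    0.01205    0.01205
  E           0.0669    0.02987     0.2549
  solve Keq expr → x = 0.006026; check Q = 8.6700e-04
Then change container volume by factor 0.8 (V_new/V_old).
Step 3:
                   J          M          C
  I          0.08362    0.03734     0.3187
  C         0.004549  -0.009098  -0.009098
  E          0.08817    0.02824     0.3096
  solve Keq expr → x = -0.004549; check Q = 8.6700e-04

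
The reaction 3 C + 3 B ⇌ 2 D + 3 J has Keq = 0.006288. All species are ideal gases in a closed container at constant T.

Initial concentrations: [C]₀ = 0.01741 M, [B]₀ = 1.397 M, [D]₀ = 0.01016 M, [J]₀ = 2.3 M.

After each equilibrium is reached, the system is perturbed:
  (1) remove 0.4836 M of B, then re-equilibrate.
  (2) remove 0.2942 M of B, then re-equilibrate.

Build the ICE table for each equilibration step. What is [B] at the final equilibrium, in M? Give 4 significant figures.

[B]_eq = 0.6343 M

Q₀ = 87.29 vs Keq = 0.006288 ⇒ Q>K, reverse
Step 1:
                  C         B         D         J
  Initial   0.01741     1.397   0.01016       2.3
  Change     0.0149    0.0149 -0.009936   -0.0149
  Equil     0.03231     1.412 2.2372e-04     2.285
  solve Keq expr → x = -0.004968; check Q = 0.006288
Then remove 0.4836 M of B.
Step 2:
                  C         B         D         J
  Initial   0.03231    0.9283 2.2372e-04     2.285
  Change  1.5532e-04 1.5532e-04 -1.0355e-04 -1.5532e-04
  Equil     0.03247    0.9285 1.2017e-04     2.285
  solve Keq expr → x = -5.1773e-05; check Q = 0.006288
Then remove 0.2942 M of B.
Step 3:
                  C         B         D         J
  Initial   0.03247    0.6343 1.2017e-04     2.285
  Change  7.8090e-05 7.8090e-05 -5.2060e-05 -7.8090e-05
  Equil     0.03255    0.6343 6.8113e-05     2.285
  solve Keq expr → x = -2.6030e-05; check Q = 0.006288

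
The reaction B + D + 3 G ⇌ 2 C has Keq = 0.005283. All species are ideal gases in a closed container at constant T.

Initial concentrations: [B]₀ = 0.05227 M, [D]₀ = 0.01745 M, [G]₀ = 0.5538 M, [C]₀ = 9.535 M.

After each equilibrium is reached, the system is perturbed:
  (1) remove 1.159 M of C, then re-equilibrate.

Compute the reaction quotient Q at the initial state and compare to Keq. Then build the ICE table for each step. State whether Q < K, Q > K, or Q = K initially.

Q₀ = 5.8686e+05 vs Keq = 0.005283 ⇒ Q>K, reverse
Step 1:
                  B         D         G         C
  init      0.05227   0.01745    0.5538     9.535
  Δ           2.553     2.553      7.66    -5.107
  eq          2.606     2.571     8.214     4.428
  solve Keq expr → x = -2.553; check Q = 0.005283
Then remove 1.159 M of C.
Step 2:
                  B         D         G         C
  init        2.606     2.571     8.214     3.269
  Δ          -0.196    -0.196    -0.588     0.392
  eq           2.41     2.375     7.626     3.661
  solve Keq expr → x = 0.196; check Q = 0.005283

Q₀ = 5.8686e+05; Q > K (proceeds reverse)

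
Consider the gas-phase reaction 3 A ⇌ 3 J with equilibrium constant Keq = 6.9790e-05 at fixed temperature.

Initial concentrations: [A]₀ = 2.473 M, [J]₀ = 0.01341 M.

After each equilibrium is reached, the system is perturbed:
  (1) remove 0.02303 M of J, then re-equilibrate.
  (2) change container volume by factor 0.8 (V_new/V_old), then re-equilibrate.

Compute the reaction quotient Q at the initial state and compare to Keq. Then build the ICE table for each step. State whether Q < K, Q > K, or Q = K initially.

Q₀ = 1.5945e-07 vs Keq = 6.9790e-05 ⇒ Q<K, forward
Step 1:
                    A           J
  Initial       2.473     0.01341
  Change     -0.08491     0.08491
  Equil         2.388     0.09832
  solve Keq expr → x = 0.0283; check Q = 6.9790e-05
Then remove 0.02303 M of J.
Step 2:
                    A           J
  Initial       2.388     0.07529
  Change     -0.02212     0.02212
  Equil         2.366     0.09741
  solve Keq expr → x = 0.007373; check Q = 6.9790e-05
Then change container volume by factor 0.8 (V_new/V_old).
Step 3:
                    A           J
  Initial       2.957      0.1218
  Change            0           0
  Equil         2.957      0.1218
  solve Keq expr → x = 0; check Q = 6.9790e-05

Q₀ = 1.5945e-07; Q < K (proceeds forward)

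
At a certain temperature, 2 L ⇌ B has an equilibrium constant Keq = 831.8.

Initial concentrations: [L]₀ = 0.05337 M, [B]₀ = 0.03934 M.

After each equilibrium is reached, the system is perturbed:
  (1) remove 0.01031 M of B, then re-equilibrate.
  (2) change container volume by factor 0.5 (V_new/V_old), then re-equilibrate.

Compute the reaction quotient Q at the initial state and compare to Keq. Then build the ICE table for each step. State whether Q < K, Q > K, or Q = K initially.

Q₀ = 13.81 vs Keq = 831.8 ⇒ Q<K, forward
Step 1:
                  L         B
  Initial   0.05337   0.03934
  Change   -0.04476   0.02238
  Equil    0.008614   0.06172
  solve Keq expr → x = 0.02238; check Q = 831.8
Then remove 0.01031 M of B.
Step 2:
                  L         B
  Initial  0.008614   0.05141
  Change  -7.2467e-04 3.6233e-04
  Equil    0.007889   0.05177
  solve Keq expr → x = 3.6233e-04; check Q = 831.8
Then change container volume by factor 0.5 (V_new/V_old).
Step 3:
                  L         B
  Initial   0.01578    0.1035
  Change  -0.004501   0.00225
  Equil     0.01128    0.1058
  solve Keq expr → x = 0.00225; check Q = 831.8

Q₀ = 13.81; Q < K (proceeds forward)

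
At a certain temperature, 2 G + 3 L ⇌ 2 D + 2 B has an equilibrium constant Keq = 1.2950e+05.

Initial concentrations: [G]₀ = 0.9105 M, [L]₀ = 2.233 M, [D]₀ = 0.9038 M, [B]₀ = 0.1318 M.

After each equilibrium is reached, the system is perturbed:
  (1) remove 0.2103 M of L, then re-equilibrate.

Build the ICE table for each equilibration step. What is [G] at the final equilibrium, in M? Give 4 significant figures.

Q₀ = 0.001537 vs Keq = 1.2950e+05 ⇒ Q<K, forward
Step 1:
                    G           L           D           B
  init         0.9105       2.233      0.9038      0.1318
  Δ           -0.9042      -1.356      0.9042      0.9042
  eq          0.00634      0.8768       1.808       1.036
  solve Keq expr → x = 0.4521; check Q = 1.2950e+05
Then remove 0.2103 M of L.
Step 2:
                    G           L           D           B
  init        0.00634      0.6665       1.808       1.036
  Δ          0.003083    0.004625   -0.003083   -0.003083
  eq         0.009423      0.6711       1.805       1.033
  solve Keq expr → x = -0.001542; check Q = 1.2950e+05

[G]_eq = 0.009423 M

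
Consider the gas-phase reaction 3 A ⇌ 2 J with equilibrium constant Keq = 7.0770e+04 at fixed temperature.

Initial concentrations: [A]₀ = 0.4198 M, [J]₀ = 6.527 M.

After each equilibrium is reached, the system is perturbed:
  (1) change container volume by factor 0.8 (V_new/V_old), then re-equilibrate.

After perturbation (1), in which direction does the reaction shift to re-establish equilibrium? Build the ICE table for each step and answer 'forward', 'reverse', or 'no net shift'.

Q₀ = 575.8 vs Keq = 7.0770e+04 ⇒ Q<K, forward
Step 1:
                    A           J
  I            0.4198       6.527
  C           -0.3335      0.2223
  E           0.08634       6.749
  solve Keq expr → x = 0.1112; check Q = 7.0770e+04
Then change container volume by factor 0.8 (V_new/V_old).
Step 2:
                    A           J
  I            0.1079       8.437
  C         -0.007696    0.005131
  E            0.1002       8.442
  solve Keq expr → x = 0.002565; check Q = 7.0770e+04

Direction: forward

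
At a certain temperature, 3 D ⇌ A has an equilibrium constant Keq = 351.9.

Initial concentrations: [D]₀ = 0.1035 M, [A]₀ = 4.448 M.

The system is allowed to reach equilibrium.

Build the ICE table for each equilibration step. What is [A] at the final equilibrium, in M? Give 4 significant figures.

[A]_eq = 4.405 M

Q₀ = 4012 vs Keq = 351.9 ⇒ Q>K, reverse
Step 1:
                  D         A
  I          0.1035     4.448
  C          0.1287   -0.0429
  E          0.2322     4.405
  solve Keq expr → x = -0.0429; check Q = 351.9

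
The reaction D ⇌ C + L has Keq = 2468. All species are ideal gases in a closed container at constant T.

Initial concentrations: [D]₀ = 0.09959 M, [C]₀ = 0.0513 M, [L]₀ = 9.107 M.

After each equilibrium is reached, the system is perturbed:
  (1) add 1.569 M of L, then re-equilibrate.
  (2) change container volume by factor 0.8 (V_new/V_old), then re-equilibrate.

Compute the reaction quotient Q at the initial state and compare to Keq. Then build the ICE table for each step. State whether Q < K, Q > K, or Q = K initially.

Q₀ = 4.691; Q < K (proceeds forward)

Q₀ = 4.691 vs Keq = 2468 ⇒ Q<K, forward
Step 1:
                   D          C          L
  Initial    0.09959     0.0513      9.107
  Change    -0.09903    0.09903    0.09903
  Equil   5.6075e-04     0.1503      9.206
  solve Keq expr → x = 0.09903; check Q = 2468
Then add 1.569 M of L.
Step 2:
                   D          C          L
  Initial 5.6075e-04     0.1503      10.78
  Change  9.5149e-05 -9.5149e-05 -9.5149e-05
  Equil   6.5590e-04     0.1502      10.77
  solve Keq expr → x = -9.5149e-05; check Q = 2468
Then change container volume by factor 0.8 (V_new/V_old).
Step 3:
                   D          C          L
  Initial 8.1988e-04     0.1878      13.47
  Change  2.0384e-04 -2.0384e-04 -2.0384e-04
  Equil     0.001024     0.1876      13.47
  solve Keq expr → x = -2.0384e-04; check Q = 2468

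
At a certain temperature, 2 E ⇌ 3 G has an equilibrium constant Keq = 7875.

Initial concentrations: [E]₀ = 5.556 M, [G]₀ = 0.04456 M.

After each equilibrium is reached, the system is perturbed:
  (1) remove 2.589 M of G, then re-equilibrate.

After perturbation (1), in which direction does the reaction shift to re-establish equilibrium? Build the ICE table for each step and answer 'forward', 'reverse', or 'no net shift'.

Q₀ = 2.8662e-06 vs Keq = 7875 ⇒ Q<K, forward
Step 1:
                    E           G
  init          5.556     0.04456
  Δ            -5.301       7.952
  eq           0.2548       7.996
  solve Keq expr → x = 2.651; check Q = 7875
Then remove 2.589 M of G.
Step 2:
                    E           G
  init         0.2548       5.407
  Δ           -0.1068      0.1602
  eq            0.148       5.568
  solve Keq expr → x = 0.05339; check Q = 7875

Direction: forward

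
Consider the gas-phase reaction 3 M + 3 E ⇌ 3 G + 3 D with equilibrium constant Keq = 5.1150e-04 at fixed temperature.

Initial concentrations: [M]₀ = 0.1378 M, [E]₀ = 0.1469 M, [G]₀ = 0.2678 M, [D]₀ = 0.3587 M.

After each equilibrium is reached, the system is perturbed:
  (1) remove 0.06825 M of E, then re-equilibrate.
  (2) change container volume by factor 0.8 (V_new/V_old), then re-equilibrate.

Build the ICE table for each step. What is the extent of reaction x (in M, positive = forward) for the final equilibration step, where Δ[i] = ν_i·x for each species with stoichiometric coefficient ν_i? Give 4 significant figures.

x = 0 M

Q₀ = 106.9 vs Keq = 5.1150e-04 ⇒ Q>K, reverse
Step 1:
                    M           E           G           D
  I            0.1378      0.1469      0.2678      0.3587
  C             0.205       0.205      -0.205      -0.205
  E            0.3428      0.3519     0.06278      0.1537
  solve Keq expr → x = -0.06834; check Q = 5.1150e-04
Then remove 0.06825 M of E.
Step 2:
                    M           E           G           D
  I            0.3428      0.2837     0.06278      0.1537
  C          0.007198    0.007198   -0.007198   -0.007198
  E              0.35      0.2909     0.05558      0.1465
  solve Keq expr → x = -0.002399; check Q = 5.1150e-04
Then change container volume by factor 0.8 (V_new/V_old).
Step 3:
                    M           E           G           D
  I            0.4375      0.3636     0.06948      0.1831
  C                 0           0           0           0
  E            0.4375      0.3636     0.06948      0.1831
  solve Keq expr → x = 0; check Q = 5.1150e-04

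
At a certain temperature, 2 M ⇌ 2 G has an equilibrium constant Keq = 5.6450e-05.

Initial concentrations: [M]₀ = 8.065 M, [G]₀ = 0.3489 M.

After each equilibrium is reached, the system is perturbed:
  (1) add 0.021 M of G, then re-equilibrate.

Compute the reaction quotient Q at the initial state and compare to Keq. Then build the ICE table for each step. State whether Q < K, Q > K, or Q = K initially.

Q₀ = 0.001872; Q > K (proceeds reverse)

Q₀ = 0.001872 vs Keq = 5.6450e-05 ⇒ Q>K, reverse
Step 1:
                    M           G
  Initial       8.065      0.3489
  Change       0.2862     -0.2862
  Equil         8.351     0.06274
  solve Keq expr → x = -0.1431; check Q = 5.6450e-05
Then add 0.021 M of G.
Step 2:
                    M           G
  Initial       8.351     0.08374
  Change      0.02084    -0.02084
  Equil         8.372      0.0629
  solve Keq expr → x = -0.01042; check Q = 5.6450e-05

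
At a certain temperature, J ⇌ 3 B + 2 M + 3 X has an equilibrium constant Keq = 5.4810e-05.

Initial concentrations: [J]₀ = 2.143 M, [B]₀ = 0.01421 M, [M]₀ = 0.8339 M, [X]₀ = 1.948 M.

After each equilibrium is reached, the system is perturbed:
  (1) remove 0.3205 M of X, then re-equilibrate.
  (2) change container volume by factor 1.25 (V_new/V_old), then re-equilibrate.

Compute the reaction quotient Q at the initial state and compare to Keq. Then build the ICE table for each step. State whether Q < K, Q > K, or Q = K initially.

Q₀ = 6.8826e-06 vs Keq = 5.4810e-05 ⇒ Q<K, forward
Step 1:
                    J           B           M           X
  init          2.143     0.01421      0.8339       1.948
  Δ         -0.004581     0.01374    0.009162     0.01374
  eq            2.138     0.02795      0.8431       1.962
  solve Keq expr → x = 0.004581; check Q = 5.4810e-05
Then remove 0.3205 M of X.
Step 2:
                    J           B           M           X
  init          2.138     0.02795      0.8431       1.641
  Δ          -0.00175    0.005251    0.003501    0.005251
  eq            2.137      0.0332      0.8466       1.646
  solve Keq expr → x = 0.00175; check Q = 5.4810e-05
Then change container volume by factor 1.25 (V_new/V_old).
Step 3:
                    J           B           M           X
  init          1.709     0.02656      0.6773       1.317
  Δ          -0.00568     0.01704     0.01136     0.01704
  eq            1.704      0.0436      0.6886       1.334
  solve Keq expr → x = 0.00568; check Q = 5.4810e-05

Q₀ = 6.8826e-06; Q < K (proceeds forward)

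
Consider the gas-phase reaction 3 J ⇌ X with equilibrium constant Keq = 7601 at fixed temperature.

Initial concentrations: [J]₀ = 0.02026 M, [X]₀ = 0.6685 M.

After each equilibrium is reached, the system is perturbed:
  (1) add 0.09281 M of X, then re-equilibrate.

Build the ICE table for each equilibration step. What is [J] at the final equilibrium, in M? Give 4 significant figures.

Q₀ = 8.0386e+04 vs Keq = 7601 ⇒ Q>K, reverse
Step 1:
                  J         X
  Initial   0.02026    0.6685
  Change    0.02403 -0.008011
  Equil     0.04429    0.6605
  solve Keq expr → x = -0.008011; check Q = 7601
Then add 0.09281 M of X.
Step 2:
                  J         X
  Initial   0.04429    0.7533
  Change   0.001971 -6.5698e-04
  Equil     0.04626    0.7526
  solve Keq expr → x = -6.5698e-04; check Q = 7601

[J]_eq = 0.04626 M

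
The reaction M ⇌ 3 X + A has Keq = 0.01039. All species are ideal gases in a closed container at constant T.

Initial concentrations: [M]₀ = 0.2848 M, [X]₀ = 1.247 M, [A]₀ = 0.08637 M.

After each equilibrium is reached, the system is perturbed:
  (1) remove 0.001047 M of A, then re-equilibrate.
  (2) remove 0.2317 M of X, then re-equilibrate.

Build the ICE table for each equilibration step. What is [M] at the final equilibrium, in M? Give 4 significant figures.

Q₀ = 0.5881 vs Keq = 0.01039 ⇒ Q>K, reverse
Step 1:
                  M         X         A
  init       0.2848     1.247   0.08637
  Δ         0.08255   -0.2476  -0.08255
  eq         0.3673    0.9994  0.003824
  solve Keq expr → x = -0.08255; check Q = 0.01039
Then remove 0.001047 M of A.
Step 2:
                  M         X         A
  init       0.3673    0.9994  0.002777
  Δ       -0.001002  0.003007  0.001002
  eq         0.3663     1.002  0.003779
  solve Keq expr → x = 0.001002; check Q = 0.01039
Then remove 0.2317 M of X.
Step 3:
                  M         X         A
  init       0.3663    0.7707  0.003779
  Δ       -0.004066    0.0122  0.004066
  eq         0.3623    0.7829  0.007845
  solve Keq expr → x = 0.004066; check Q = 0.01039

[M]_eq = 0.3623 M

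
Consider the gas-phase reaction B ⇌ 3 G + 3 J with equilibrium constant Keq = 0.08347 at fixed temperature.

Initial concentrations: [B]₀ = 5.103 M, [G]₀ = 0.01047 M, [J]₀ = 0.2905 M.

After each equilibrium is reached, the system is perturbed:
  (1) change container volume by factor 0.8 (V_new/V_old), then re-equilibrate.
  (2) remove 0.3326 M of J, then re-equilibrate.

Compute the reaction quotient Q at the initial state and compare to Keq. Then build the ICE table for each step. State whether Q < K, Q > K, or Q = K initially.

Q₀ = 5.5138e-09; Q < K (proceeds forward)

Q₀ = 5.5138e-09 vs Keq = 0.08347 ⇒ Q<K, forward
Step 1:
                  B         G         J
  init        5.103   0.01047    0.2905
  Δ         -0.2404    0.7213    0.7213
  eq          4.863    0.7318     1.012
  solve Keq expr → x = 0.2404; check Q = 0.08347
Then change container volume by factor 0.8 (V_new/V_old).
Step 2:
                  B         G         J
  init        6.078    0.9147     1.265
  Δ         0.05942   -0.1782   -0.1782
  eq          6.138    0.7365     1.086
  solve Keq expr → x = -0.05942; check Q = 0.08347
Then remove 0.3326 M of J.
Step 3:
                  B         G         J
  init        6.138    0.7365    0.7539
  Δ        -0.04939    0.1482    0.1482
  eq          6.088    0.8846    0.9021
  solve Keq expr → x = 0.04939; check Q = 0.08347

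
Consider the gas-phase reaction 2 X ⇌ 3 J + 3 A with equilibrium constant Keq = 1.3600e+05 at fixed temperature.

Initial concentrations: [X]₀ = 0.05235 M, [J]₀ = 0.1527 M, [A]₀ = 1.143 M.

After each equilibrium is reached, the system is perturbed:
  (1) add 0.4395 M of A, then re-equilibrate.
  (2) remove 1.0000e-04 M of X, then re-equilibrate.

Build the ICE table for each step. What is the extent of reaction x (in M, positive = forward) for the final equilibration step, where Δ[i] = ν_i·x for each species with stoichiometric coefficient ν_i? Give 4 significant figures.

Q₀ = 1.94 vs Keq = 1.3600e+05 ⇒ Q<K, forward
Step 1:
                   X          J          A
  init       0.05235     0.1527      1.143
  Δ         -0.05194    0.07792    0.07792
  eq      4.0513e-04     0.2306      1.221
  solve Keq expr → x = 0.02597; check Q = 1.3600e+05
Then add 0.4395 M of A.
Step 2:
                   X          J          A
  init    4.0513e-04     0.2306       1.66
  Δ       2.3572e-04 -3.5357e-04 -3.5357e-04
  eq      6.4085e-04     0.2303       1.66
  solve Keq expr → x = -1.1786e-04; check Q = 1.3600e+05
Then remove 1.0000e-04 M of X.
Step 3:
                   X          J          A
  init    5.4085e-04     0.2303       1.66
  Δ       9.9292e-05 -1.4894e-04 -1.4894e-04
  eq      6.4014e-04     0.2301       1.66
  solve Keq expr → x = -4.9646e-05; check Q = 1.3600e+05

x = -4.9646e-05 M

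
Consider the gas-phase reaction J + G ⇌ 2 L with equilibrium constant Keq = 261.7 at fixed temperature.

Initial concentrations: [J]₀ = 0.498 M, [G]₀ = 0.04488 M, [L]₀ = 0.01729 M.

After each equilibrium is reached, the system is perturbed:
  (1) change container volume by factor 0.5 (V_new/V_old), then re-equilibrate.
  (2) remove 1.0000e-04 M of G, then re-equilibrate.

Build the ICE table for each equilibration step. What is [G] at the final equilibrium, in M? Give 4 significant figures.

Q₀ = 0.01338 vs Keq = 261.7 ⇒ Q<K, forward
Step 1:
                  J         G         L
  I           0.498   0.04488   0.01729
  C        -0.04478  -0.04478   0.08957
  E          0.4532 9.6272e-05    0.1069
  solve Keq expr → x = 0.04478; check Q = 261.7
Then change container volume by factor 0.5 (V_new/V_old).
Step 2:
                  J         G         L
  I          0.9064 1.9254e-04    0.2137
  C               0         0         0
  E          0.9064 1.9254e-04    0.2137
  solve Keq expr → x = 0; check Q = 261.7
Then remove 1.0000e-04 M of G.
Step 3:
                  J         G         L
  I          0.9064 9.2544e-05    0.2137
  C       9.9620e-05 9.9620e-05 -1.9924e-04
  E          0.9065 1.9216e-04    0.2135
  solve Keq expr → x = -9.9620e-05; check Q = 261.7

[G]_eq = 1.9216e-04 M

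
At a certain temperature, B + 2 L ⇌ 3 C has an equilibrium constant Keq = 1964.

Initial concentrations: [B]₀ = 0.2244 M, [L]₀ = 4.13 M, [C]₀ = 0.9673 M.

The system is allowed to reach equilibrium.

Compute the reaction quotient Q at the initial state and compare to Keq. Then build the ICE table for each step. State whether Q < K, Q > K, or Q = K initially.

Q₀ = 0.2365; Q < K (proceeds forward)

Q₀ = 0.2365 vs Keq = 1964 ⇒ Q<K, forward
Step 1:
                    B           L           C
  Initial      0.2244        4.13      0.9673
  Change      -0.2242     -0.4485      0.6727
  Equil    1.6570e-04       3.682        1.64
  solve Keq expr → x = 0.2242; check Q = 1964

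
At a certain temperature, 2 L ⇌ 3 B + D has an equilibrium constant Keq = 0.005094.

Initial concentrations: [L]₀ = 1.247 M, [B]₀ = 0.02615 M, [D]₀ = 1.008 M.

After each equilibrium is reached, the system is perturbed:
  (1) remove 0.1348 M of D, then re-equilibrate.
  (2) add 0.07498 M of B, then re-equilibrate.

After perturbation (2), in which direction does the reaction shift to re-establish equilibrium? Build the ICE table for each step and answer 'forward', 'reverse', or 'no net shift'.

Q₀ = 1.1592e-05 vs Keq = 0.005094 ⇒ Q<K, forward
Step 1:
                  L         B         D
  I           1.247   0.02615     1.008
  C         -0.1054    0.1581   0.05271
  E           1.142    0.1843     1.061
  solve Keq expr → x = 0.05271; check Q = 0.005094
Then remove 0.1348 M of D.
Step 2:
                  L         B         D
  I           1.142    0.1843    0.9259
  C       -0.005185  0.007778  0.002593
  E           1.136    0.1921    0.9285
  solve Keq expr → x = 0.002593; check Q = 0.005094
Then add 0.07498 M of B.
Step 3:
                  L         B         D
  I           1.136     0.267    0.9285
  C          0.0455  -0.06825  -0.02275
  E           1.182    0.1988    0.9058
  solve Keq expr → x = -0.02275; check Q = 0.005094

Direction: reverse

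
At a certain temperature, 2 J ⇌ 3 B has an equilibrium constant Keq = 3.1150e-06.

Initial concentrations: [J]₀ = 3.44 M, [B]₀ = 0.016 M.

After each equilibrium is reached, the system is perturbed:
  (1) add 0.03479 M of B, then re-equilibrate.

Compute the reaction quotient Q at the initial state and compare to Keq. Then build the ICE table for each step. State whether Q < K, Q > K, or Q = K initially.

Q₀ = 3.4613e-07 vs Keq = 3.1150e-06 ⇒ Q<K, forward
Step 1:
                   J          B
  Initial       3.44      0.016
  Change    -0.01147    0.01721
  Equil        3.429    0.03321
  solve Keq expr → x = 0.005736; check Q = 3.1150e-06
Then add 0.03479 M of B.
Step 2:
                   J          B
  Initial      3.429      0.068
  Change     0.02309   -0.03464
  Equil        3.452    0.03336
  solve Keq expr → x = -0.01155; check Q = 3.1150e-06

Q₀ = 3.4613e-07; Q < K (proceeds forward)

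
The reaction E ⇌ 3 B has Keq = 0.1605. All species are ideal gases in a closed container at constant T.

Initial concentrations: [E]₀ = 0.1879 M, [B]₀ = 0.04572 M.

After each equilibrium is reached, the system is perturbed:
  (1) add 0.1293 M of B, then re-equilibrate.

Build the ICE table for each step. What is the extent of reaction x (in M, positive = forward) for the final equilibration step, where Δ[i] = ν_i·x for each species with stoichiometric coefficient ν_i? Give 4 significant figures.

x = -0.03495 M

Q₀ = 5.0862e-04 vs Keq = 0.1605 ⇒ Q<K, forward
Step 1:
                  E         B
  I          0.1879   0.04572
  C        -0.07286    0.2186
  E           0.115    0.2643
  solve Keq expr → x = 0.07286; check Q = 0.1605
Then add 0.1293 M of B.
Step 2:
                  E         B
  I           0.115    0.3936
  C         0.03495   -0.1049
  E            0.15    0.2887
  solve Keq expr → x = -0.03495; check Q = 0.1605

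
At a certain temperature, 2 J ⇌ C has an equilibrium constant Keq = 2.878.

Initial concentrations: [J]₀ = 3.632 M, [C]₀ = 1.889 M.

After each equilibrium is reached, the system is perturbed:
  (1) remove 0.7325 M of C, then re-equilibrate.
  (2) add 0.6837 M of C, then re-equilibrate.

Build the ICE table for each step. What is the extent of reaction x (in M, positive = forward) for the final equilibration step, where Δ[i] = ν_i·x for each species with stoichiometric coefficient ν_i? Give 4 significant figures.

Q₀ = 0.1432 vs Keq = 2.878 ⇒ Q<K, forward
Step 1:
                   J          C
  init         3.632      1.889
  Δ           -2.581       1.29
  eq           1.051      3.179
  solve Keq expr → x = 1.29; check Q = 2.878
Then remove 0.7325 M of C.
Step 2:
                   J          C
  init         1.051      2.447
  Δ          -0.1179    0.05897
  eq          0.9331      2.506
  solve Keq expr → x = 0.05897; check Q = 2.878
Then add 0.6837 M of C.
Step 3:
                   J          C
  init        0.9331       3.19
  Δ           0.1105   -0.05524
  eq           1.044      3.134
  solve Keq expr → x = -0.05524; check Q = 2.878

x = -0.05524 M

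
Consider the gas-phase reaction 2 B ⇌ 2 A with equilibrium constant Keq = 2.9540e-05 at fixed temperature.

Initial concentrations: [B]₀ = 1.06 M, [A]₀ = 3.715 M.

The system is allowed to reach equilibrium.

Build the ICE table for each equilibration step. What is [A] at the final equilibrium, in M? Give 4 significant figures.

Q₀ = 12.28 vs Keq = 2.9540e-05 ⇒ Q>K, reverse
Step 1:
                    B           A
  init           1.06       3.715
  Δ             3.689      -3.689
  eq            4.749     0.02581
  solve Keq expr → x = -1.845; check Q = 2.9540e-05

[A]_eq = 0.02581 M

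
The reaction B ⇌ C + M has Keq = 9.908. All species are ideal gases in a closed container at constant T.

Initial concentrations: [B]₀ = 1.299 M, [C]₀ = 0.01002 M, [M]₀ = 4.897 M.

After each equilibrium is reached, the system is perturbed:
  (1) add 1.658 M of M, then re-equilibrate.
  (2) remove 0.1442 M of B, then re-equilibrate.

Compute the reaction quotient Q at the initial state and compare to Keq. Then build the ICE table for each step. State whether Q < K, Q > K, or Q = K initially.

Q₀ = 0.03777; Q < K (proceeds forward)

Q₀ = 0.03777 vs Keq = 9.908 ⇒ Q<K, forward
Step 1:
                    B           C           M
  I             1.299     0.01002       4.897
  C             -0.82        0.82        0.82
  E             0.479      0.8301       5.717
  solve Keq expr → x = 0.82; check Q = 9.908
Then add 1.658 M of M.
Step 2:
                    B           C           M
  I             0.479      0.8301       7.375
  C            0.0763     -0.0763     -0.0763
  E            0.5553      0.7538       7.299
  solve Keq expr → x = -0.0763; check Q = 9.908
Then remove 0.1442 M of B.
Step 3:
                    B           C           M
  I            0.4111      0.7538       7.299
  C            0.0799     -0.0799     -0.0799
  E             0.491      0.6739       7.219
  solve Keq expr → x = -0.0799; check Q = 9.908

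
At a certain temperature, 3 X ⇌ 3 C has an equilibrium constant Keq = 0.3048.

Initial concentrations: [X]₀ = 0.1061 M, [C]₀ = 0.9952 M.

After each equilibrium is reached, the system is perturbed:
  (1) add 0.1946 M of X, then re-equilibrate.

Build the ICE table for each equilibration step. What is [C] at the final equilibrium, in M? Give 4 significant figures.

[C]_eq = 0.5213 M

Q₀ = 825.2 vs Keq = 0.3048 ⇒ Q>K, reverse
Step 1:
                    X           C
  init         0.1061      0.9952
  Δ            0.5522     -0.5522
  eq           0.6583       0.443
  solve Keq expr → x = -0.1841; check Q = 0.3048
Then add 0.1946 M of X.
Step 2:
                    X           C
  init         0.8529       0.443
  Δ          -0.07828     0.07828
  eq           0.7746      0.5213
  solve Keq expr → x = 0.02609; check Q = 0.3048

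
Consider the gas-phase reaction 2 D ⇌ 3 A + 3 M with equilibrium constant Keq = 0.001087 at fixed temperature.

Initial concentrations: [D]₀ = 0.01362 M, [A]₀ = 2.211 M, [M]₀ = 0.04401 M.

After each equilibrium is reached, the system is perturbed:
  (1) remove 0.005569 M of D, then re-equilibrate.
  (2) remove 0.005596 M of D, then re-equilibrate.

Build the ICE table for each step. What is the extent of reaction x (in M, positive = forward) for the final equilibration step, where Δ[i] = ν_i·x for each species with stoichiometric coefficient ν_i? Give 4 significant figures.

x = -1.7460e-04 M

Q₀ = 4.967 vs Keq = 0.001087 ⇒ Q>K, reverse
Step 1:
                   D          A          M
  I          0.01362      2.211    0.04401
  C          0.02569   -0.03854   -0.03854
  E          0.03931      2.172   0.005472
  solve Keq expr → x = -0.01285; check Q = 0.001087
Then remove 0.005569 M of D.
Step 2:
                   D          A          M
  I          0.03374      2.172   0.005472
  C       3.3094e-04 -4.9642e-04 -4.9642e-04
  E          0.03407      2.172   0.004976
  solve Keq expr → x = -1.6547e-04; check Q = 0.001087
Then remove 0.005596 M of D.
Step 3:
                   D          A          M
  I          0.02848      2.172   0.004976
  C       3.4919e-04 -5.2379e-04 -5.2379e-04
  E          0.02883      2.171   0.004452
  solve Keq expr → x = -1.7460e-04; check Q = 0.001087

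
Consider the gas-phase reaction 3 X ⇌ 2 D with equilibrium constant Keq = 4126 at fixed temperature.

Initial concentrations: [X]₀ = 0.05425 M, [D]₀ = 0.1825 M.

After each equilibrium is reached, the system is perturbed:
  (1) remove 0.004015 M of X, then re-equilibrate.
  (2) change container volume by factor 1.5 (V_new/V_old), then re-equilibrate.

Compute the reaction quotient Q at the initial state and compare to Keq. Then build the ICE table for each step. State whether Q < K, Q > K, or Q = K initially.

Q₀ = 208.6 vs Keq = 4126 ⇒ Q<K, forward
Step 1:
                    X           D
  Initial     0.05425      0.1825
  Change     -0.03263     0.02175
  Equil       0.02162      0.2043
  solve Keq expr → x = 0.01088; check Q = 4126
Then remove 0.004015 M of X.
Step 2:
                    X           D
  Initial     0.01761      0.2043
  Change     0.003834   -0.002556
  Equil       0.02144      0.2017
  solve Keq expr → x = -0.001278; check Q = 4126
Then change container volume by factor 1.5 (V_new/V_old).
Step 3:
                    X           D
  Initial      0.0143      0.1345
  Change     0.001962   -0.001308
  Equil       0.01626      0.1332
  solve Keq expr → x = -6.5414e-04; check Q = 4126

Q₀ = 208.6; Q < K (proceeds forward)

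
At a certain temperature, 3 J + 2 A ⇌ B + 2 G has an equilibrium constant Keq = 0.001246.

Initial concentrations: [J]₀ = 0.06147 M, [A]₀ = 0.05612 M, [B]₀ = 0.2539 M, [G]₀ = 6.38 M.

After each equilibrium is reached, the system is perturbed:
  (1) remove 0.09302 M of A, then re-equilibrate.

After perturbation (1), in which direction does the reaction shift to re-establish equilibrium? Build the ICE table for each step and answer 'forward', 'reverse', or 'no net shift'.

Q₀ = 1.4128e+07 vs Keq = 0.001246 ⇒ Q>K, reverse
Step 1:
                  J         A         B         G
  Initial   0.06147   0.05612    0.2539      6.38
  Change     0.7617    0.5078   -0.2539   -0.5078
  Equil      0.8232    0.5639 6.4087e-06     5.872
  solve Keq expr → x = -0.2539; check Q = 0.001246
Then remove 0.09302 M of A.
Step 2:
                  J         A         B         G
  Initial    0.8232    0.4709 6.4087e-06     5.872
  Change  5.8192e-06 3.8795e-06 -1.9397e-06 -3.8795e-06
  Equil      0.8232    0.4709 4.4689e-06     5.872
  solve Keq expr → x = -1.9397e-06; check Q = 0.001246

Direction: reverse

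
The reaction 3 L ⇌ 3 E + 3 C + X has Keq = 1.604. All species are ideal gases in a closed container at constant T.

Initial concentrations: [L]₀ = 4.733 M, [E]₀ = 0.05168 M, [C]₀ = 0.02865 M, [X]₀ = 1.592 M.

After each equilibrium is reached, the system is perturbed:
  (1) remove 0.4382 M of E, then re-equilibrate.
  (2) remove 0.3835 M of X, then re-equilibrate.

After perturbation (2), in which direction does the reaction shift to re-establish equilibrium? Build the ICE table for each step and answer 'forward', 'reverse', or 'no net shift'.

Direction: forward

Q₀ = 4.8739e-11 vs Keq = 1.604 ⇒ Q<K, forward
Step 1:
                    L           E           C           X
  Initial       4.733     0.05168     0.02865       1.592
  Change       -1.637       1.637       1.637      0.5457
  Equil         3.096       1.689       1.666       2.138
  solve Keq expr → x = 0.5457; check Q = 1.604
Then remove 0.4382 M of E.
Step 2:
                    L           E           C           X
  Initial       3.096       1.251       1.666       2.138
  Change      -0.1764      0.1764      0.1764     0.05882
  Equil         2.919       1.427       1.842       2.197
  solve Keq expr → x = 0.05882; check Q = 1.604
Then remove 0.3835 M of X.
Step 3:
                    L           E           C           X
  Initial       2.919       1.427       1.842       1.813
  Change     -0.03913     0.03913     0.03913     0.01304
  Equil          2.88       1.466       1.881       1.826
  solve Keq expr → x = 0.01304; check Q = 1.604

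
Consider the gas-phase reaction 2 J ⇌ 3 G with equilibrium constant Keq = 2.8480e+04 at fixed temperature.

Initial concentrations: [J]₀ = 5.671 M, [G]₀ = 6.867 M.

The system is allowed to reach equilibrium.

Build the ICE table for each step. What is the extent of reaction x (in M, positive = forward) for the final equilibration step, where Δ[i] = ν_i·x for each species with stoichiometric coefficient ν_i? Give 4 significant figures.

Q₀ = 10.07 vs Keq = 2.8480e+04 ⇒ Q<K, forward
Step 1:
                  J         G
  init        5.671     6.867
  Δ          -5.331     7.997
  eq         0.3396     14.86
  solve Keq expr → x = 2.666; check Q = 2.8480e+04

x = 2.666 M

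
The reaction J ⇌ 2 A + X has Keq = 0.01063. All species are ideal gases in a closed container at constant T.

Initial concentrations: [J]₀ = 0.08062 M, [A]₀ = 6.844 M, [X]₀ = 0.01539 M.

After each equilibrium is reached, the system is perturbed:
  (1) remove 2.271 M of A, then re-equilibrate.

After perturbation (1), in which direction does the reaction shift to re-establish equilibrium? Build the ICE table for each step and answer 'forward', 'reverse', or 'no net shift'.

Direction: forward

Q₀ = 8.942 vs Keq = 0.01063 ⇒ Q>K, reverse
Step 1:
                    J           A           X
  init        0.08062       6.844     0.01539
  Δ           0.01537    -0.03074    -0.01537
  eq          0.09599       6.813  2.1981e-05
  solve Keq expr → x = -0.01537; check Q = 0.01063
Then remove 2.271 M of A.
Step 2:
                    J           A           X
  init        0.09599       4.542  2.1981e-05
  Δ       -2.7459e-05  5.4917e-05  2.7459e-05
  eq          0.09596       4.542  4.9439e-05
  solve Keq expr → x = 2.7459e-05; check Q = 0.01063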